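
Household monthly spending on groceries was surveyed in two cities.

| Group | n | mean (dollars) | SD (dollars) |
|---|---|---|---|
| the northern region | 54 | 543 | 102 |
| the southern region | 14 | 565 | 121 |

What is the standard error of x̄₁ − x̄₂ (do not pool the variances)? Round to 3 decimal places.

Standard errors of each mean: 102/√54 = 13.8804 and 121/√14 = 32.3386.
SE(x̄₁ − x̄₂) = √(13.8804² + 32.3386²) = 35.1916 for independent samples with unequal variances.

35.192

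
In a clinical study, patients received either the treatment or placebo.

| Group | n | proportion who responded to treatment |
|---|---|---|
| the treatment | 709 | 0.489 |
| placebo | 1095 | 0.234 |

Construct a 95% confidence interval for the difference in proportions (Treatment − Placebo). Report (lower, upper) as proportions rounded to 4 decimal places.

SE₁ = √(p̂₁(1−p̂₁)/n₁) = √(0.4890·0.5110/709) = 0.01877; SE₂ = √(0.2340·0.7660/1095) = 0.01279.
Independent samples: SE of the difference = √(SE₁² + SE₂²) = √(0.0003523129 + 0.0001635841) = 0.02271.
z* for 95% confidence is 1.960, so the margin of error is 1.960 × 0.02271 = 0.04451.
Point estimate p̂₁ − p̂₂ = 0.4890 − 0.2340 = 0.2550.
0.2550 ± 0.04451 → (0.2105, 0.2995).

(0.2105, 0.2995)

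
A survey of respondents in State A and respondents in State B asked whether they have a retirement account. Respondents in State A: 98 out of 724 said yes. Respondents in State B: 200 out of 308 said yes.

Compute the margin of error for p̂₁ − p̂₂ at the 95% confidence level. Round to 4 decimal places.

0.0588

p̂₁ = 98/724 = 0.1354 and p̂₂ = 200/308 = 0.6494.
SE₁ = √(p̂₁(1−p̂₁)/n₁) = √(0.1354·0.8646/724) = 0.01272; SE₂ = √(0.6494·0.3506/308) = 0.02719.
Independent samples: SE of the difference = √(SE₁² + SE₂²) = √(0.0001617984 + 0.0007392961) = 0.03002.
z* for 95% confidence is 1.960, so the margin of error is 1.960 × 0.03002 = 0.05884.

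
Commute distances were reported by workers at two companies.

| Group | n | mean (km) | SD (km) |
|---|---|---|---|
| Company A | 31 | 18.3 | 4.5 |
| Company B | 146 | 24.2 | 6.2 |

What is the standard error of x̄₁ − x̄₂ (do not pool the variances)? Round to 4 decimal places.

0.9573

Standard errors of each mean: 4.5/√31 = 0.8082 and 6.2/√146 = 0.5131.
SE(x̄₁ − x̄₂) = √(0.8082² + 0.5131²) = 0.9573 for independent samples with unequal variances.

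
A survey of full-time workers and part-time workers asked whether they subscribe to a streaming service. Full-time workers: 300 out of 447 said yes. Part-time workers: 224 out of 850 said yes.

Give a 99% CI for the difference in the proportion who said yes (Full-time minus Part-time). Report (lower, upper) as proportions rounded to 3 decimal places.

Sample proportions: 300/447 = 0.6711, 224/850 = 0.2635.
Each SE is √(p̂(1−p̂)/n): √(0.6711·0.3289/447) = 0.02222 and √(0.2635·0.7365/850) = 0.01511.
SE(p̂₁ − p̂₂) = √(SE₁² + SE₂²) = √(0.0004937284 + 0.0002283121) = 0.02687, since the two samples are independent.
At 99% confidence z* = 2.576; margin = 2.576 × 0.02687 = 0.06922.
The difference is 0.6711 − 0.2635 = 0.4076, so the interval is 0.4076 ± 0.06922 = (0.338, 0.477).

(0.338, 0.477)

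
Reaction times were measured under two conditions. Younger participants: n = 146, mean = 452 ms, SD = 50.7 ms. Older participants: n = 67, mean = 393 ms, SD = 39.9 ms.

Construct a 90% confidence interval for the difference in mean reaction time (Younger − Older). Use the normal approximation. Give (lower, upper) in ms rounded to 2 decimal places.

(48.42, 69.58)

Per-group SEs: s₁/√n₁ = 50.7/√146 = 4.1960, s₂/√n₂ = 39.9/√67 = 4.8746.
Unpooled SE of the difference: √(17.606416 + 23.76172516) = 6.4318.
Margin of error = z* · SE = 1.645 × 6.4318 = 10.5803.
x̄₁ − x̄₂ = 452 − 393 = 59.0000.
CI: 59.0000 ± 10.5803 = (48.42, 69.58).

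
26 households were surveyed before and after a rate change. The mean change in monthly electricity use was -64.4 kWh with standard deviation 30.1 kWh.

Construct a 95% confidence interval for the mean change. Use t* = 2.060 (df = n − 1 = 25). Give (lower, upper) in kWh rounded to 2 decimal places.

(-76.56, -52.24)

Paired design: SE = s_d/√n = 30.1/√26 = 5.9031.
t* = 2.060; margin of error = 2.060 × 5.9031 = 12.1604.
-64.4 ± 12.1604 → (-76.56, -52.24).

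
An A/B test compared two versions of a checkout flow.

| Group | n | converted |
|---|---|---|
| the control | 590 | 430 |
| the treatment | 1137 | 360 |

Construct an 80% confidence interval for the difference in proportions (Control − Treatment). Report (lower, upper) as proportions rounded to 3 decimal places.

Sample proportions: 430/590 = 0.7288, 360/1137 = 0.3166.
Each SE is √(p̂(1−p̂)/n): √(0.7288·0.2712/590) = 0.01830 and √(0.3166·0.6834/1137) = 0.01379.
SE(p̂₁ − p̂₂) = √(SE₁² + SE₂²) = √(0.00033489 + 0.0001901641) = 0.02291, since the two samples are independent.
At 80% confidence z* = 1.282; margin = 1.282 × 0.02291 = 0.02937.
The difference is 0.7288 − 0.3166 = 0.4122, so the interval is 0.4122 ± 0.02937 = (0.383, 0.442).

(0.383, 0.442)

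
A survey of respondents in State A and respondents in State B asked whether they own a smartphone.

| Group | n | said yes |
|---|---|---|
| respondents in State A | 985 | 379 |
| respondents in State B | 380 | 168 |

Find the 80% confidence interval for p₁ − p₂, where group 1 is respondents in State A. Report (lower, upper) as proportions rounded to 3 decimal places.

(-0.096, -0.019)

p̂₁ = 379/985 = 0.3848 and p̂₂ = 168/380 = 0.4421.
SE₁ = √(p̂₁(1−p̂₁)/n₁) = √(0.3848·0.6152/985) = 0.01550; SE₂ = √(0.4421·0.5579/380) = 0.02548.
Independent samples: SE of the difference = √(SE₁² + SE₂²) = √(0.00024025 + 0.0006492304) = 0.02982.
z* for 80% confidence is 1.282, so the margin of error is 1.282 × 0.02982 = 0.03823.
Point estimate p̂₁ − p̂₂ = 0.3848 − 0.4421 = -0.0573.
-0.0573 ± 0.03823 → (-0.096, -0.019).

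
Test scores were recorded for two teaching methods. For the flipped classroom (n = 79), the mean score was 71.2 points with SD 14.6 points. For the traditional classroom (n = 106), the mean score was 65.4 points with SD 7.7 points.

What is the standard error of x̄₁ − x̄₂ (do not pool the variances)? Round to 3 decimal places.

1.805

Standard errors of each mean: 14.6/√79 = 1.6426 and 7.7/√106 = 0.7479.
SE(x̄₁ − x̄₂) = √(1.6426² + 0.7479²) = 1.8049 for independent samples with unequal variances.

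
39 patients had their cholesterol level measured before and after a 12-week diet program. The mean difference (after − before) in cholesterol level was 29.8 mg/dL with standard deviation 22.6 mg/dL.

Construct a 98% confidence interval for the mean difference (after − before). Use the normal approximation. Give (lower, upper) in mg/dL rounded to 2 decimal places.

Paired design: SE = s_d/√n = 22.6/√39 = 3.6189.
z* = 2.326; margin of error = 2.326 × 3.6189 = 8.4176.
29.8 ± 8.4176 → (21.38, 38.22).

(21.38, 38.22)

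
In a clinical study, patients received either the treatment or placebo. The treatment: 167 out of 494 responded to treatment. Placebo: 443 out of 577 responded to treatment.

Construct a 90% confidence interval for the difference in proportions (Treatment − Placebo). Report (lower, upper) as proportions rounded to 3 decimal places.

p̂₁ = 167/494 = 0.3381 and p̂₂ = 443/577 = 0.7678.
SE₁ = √(p̂₁(1−p̂₁)/n₁) = √(0.3381·0.6619/494) = 0.02128; SE₂ = √(0.7678·0.2322/577) = 0.01758.
Independent samples: SE of the difference = √(SE₁² + SE₂²) = √(0.0004528384 + 0.0003090564) = 0.02760.
z* for 90% confidence is 1.645, so the margin of error is 1.645 × 0.02760 = 0.04540.
Point estimate p̂₁ − p̂₂ = 0.3381 − 0.7678 = -0.4297.
-0.4297 ± 0.04540 → (-0.475, -0.384).

(-0.475, -0.384)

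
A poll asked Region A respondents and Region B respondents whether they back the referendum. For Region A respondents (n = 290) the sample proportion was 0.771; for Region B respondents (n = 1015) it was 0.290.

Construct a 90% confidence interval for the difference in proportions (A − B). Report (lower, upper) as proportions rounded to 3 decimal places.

(0.434, 0.528)

SE₁ = √(p̂₁(1−p̂₁)/n₁) = √(0.7710·0.2290/290) = 0.02467; SE₂ = √(0.2900·0.7100/1015) = 0.01424.
Independent samples: SE of the difference = √(SE₁² + SE₂²) = √(0.0006086089 + 0.0002027776) = 0.02848.
z* for 90% confidence is 1.645, so the margin of error is 1.645 × 0.02848 = 0.04685.
Point estimate p̂₁ − p̂₂ = 0.7710 − 0.2900 = 0.4810.
0.4810 ± 0.04685 → (0.434, 0.528).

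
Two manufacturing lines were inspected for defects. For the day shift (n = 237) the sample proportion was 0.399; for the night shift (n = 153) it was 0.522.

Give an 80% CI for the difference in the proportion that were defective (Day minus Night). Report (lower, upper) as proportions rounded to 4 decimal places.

Each SE is √(p̂(1−p̂)/n): √(0.3990·0.6010/237) = 0.03181 and √(0.5220·0.4780/153) = 0.04038.
SE(p̂₁ − p̂₂) = √(SE₁² + SE₂²) = √(0.0010118761 + 0.0016305444) = 0.05140, since the two samples are independent.
At 80% confidence z* = 1.282; margin = 1.282 × 0.05140 = 0.06589.
The difference is 0.3990 − 0.5220 = -0.1230, so the interval is -0.1230 ± 0.06589 = (-0.1889, -0.0571).

(-0.1889, -0.0571)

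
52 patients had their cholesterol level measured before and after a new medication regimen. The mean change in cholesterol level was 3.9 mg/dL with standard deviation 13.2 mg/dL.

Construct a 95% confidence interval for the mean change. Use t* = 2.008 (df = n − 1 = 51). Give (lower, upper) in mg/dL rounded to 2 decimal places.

This is a matched-pairs design, so SE = s_d/√n = 13.2/√52 = 1.8305.
Margin = 2.008 × 1.8305 = 3.6756; the interval is 3.9 ± 3.6756 = (0.22, 7.58).

(0.22, 7.58)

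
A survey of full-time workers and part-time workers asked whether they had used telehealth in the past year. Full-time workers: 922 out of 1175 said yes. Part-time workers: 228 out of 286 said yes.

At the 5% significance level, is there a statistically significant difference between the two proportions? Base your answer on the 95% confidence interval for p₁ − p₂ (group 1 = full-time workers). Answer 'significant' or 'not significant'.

p̂₁ = 922/1175 = 0.7847 and p̂₂ = 228/286 = 0.7972.
SE₁ = √(p̂₁(1−p̂₁)/n₁) = √(0.7847·0.2153/1175) = 0.01199; SE₂ = √(0.7972·0.2028/286) = 0.02378.
Independent samples: SE of the difference = √(SE₁² + SE₂²) = √(0.0001437601 + 0.0005654884) = 0.02663.
z* for 95% confidence is 1.960, so the margin of error is 1.960 × 0.02663 = 0.05219.
Point estimate p̂₁ − p̂₂ = 0.7847 − 0.7972 = -0.0125.
-0.0125 ± 0.05219 → (-0.06469, 0.03969).
The interval (-0.06469, 0.03969) contains 0, so the difference is not significant.

not significant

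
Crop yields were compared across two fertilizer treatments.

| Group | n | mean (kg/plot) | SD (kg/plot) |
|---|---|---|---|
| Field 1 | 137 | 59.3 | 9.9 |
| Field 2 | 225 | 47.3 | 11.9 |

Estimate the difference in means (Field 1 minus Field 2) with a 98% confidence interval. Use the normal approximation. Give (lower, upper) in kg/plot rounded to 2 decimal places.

(9.30, 14.70)

Per-group SEs: s₁/√n₁ = 9.9/√137 = 0.8458, s₂/√n₂ = 11.9/√225 = 0.7933.
Unpooled SE of the difference: √(0.71537764 + 0.62932489) = 1.1596.
Margin of error = z* · SE = 2.326 × 1.1596 = 2.6972.
x̄₁ − x̄₂ = 59.3 − 47.3 = 12.0000.
CI: 12.0000 ± 2.6972 = (9.30, 14.70).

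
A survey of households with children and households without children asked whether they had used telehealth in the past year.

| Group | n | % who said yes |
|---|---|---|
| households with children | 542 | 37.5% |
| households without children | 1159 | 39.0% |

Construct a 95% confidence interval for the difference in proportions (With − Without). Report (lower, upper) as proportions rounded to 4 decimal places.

(-0.0645, 0.0345)

Each SE is √(p̂(1−p̂)/n): √(0.3750·0.6250/542) = 0.02079 and √(0.3900·0.6100/1159) = 0.01433.
SE(p̂₁ − p̂₂) = √(SE₁² + SE₂²) = √(0.0004322241 + 0.0002053489) = 0.02525, since the two samples are independent.
At 95% confidence z* = 1.960; margin = 1.960 × 0.02525 = 0.04949.
The difference is 0.3750 − 0.3900 = -0.0150, so the interval is -0.0150 ± 0.04949 = (-0.0645, 0.0345).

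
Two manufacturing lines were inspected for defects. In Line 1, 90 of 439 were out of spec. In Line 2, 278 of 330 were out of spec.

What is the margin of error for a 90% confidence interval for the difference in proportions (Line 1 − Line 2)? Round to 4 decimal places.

Sample proportions: 90/439 = 0.2050, 278/330 = 0.8424.
Each SE is √(p̂(1−p̂)/n): √(0.2050·0.7950/439) = 0.01927 and √(0.8424·0.1576/330) = 0.02006.
SE(p̂₁ − p̂₂) = √(SE₁² + SE₂²) = √(0.0003713329 + 0.0004024036) = 0.02782, since the two samples are independent.
At 90% confidence z* = 1.645; margin = 1.645 × 0.02782 = 0.04576.

0.0458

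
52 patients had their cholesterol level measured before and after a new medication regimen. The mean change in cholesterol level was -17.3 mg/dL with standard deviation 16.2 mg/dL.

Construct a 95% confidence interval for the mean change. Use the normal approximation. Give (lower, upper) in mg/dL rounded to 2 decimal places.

This is a matched-pairs design, so SE = s_d/√n = 16.2/√52 = 2.2465.
Margin = 1.960 × 2.2465 = 4.4031; the interval is -17.3 ± 4.4031 = (-21.70, -12.90).

(-21.70, -12.90)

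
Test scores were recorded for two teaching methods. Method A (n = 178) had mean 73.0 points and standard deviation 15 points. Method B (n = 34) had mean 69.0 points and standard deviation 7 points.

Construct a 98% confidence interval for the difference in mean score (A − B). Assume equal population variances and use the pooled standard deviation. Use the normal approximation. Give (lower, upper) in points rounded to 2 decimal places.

(-2.12, 10.12)

Pooled variance s_p² = [177·15² + 33·7²] / (178+34−2) = 197.3429, so s_p = 14.0479.
SE_diff = s_p·√(1/n₁ + 1/n₂) = 14.0479·√(1/178 + 1/34) = 2.6292.
z* = 2.326; margin = 2.326 × 2.6292 = 6.1155.
Difference = 73.0 − 69.0 = 4.0000.
4.0000 ± 6.1155 → (-2.12, 10.12).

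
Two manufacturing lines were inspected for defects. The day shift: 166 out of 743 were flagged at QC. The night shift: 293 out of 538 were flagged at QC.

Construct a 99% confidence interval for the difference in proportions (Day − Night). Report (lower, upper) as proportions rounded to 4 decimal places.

First, p̂₁ = 166/743 = 0.2234; p̂₂ = 293/538 = 0.5446.
The two standard errors are √(0.2234×0.7766/743) = 0.01528 and √(0.5446×0.4554/538) = 0.02147.
Because the samples are independent, SE_diff = √(0.01528² + 0.02147²) = 0.02635.
Using z* = 2.576 for 99%, ME = 2.576 × 0.02635 = 0.06788.
p̂₁ − p̂₂ = -0.3212; interval -0.3212 ± 0.06788 gives (-0.3891, -0.2533).

(-0.3891, -0.2533)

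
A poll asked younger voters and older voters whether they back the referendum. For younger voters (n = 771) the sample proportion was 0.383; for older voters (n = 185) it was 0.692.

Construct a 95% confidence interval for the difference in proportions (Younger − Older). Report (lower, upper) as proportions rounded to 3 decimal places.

Each SE is √(p̂(1−p̂)/n): √(0.3830·0.6170/771) = 0.01751 and √(0.6920·0.3080/185) = 0.03394.
SE(p̂₁ − p̂₂) = √(SE₁² + SE₂²) = √(0.0003066001 + 0.0011519236) = 0.03819, since the two samples are independent.
At 95% confidence z* = 1.960; margin = 1.960 × 0.03819 = 0.07485.
The difference is 0.3830 − 0.6920 = -0.3090, so the interval is -0.3090 ± 0.07485 = (-0.384, -0.234).

(-0.384, -0.234)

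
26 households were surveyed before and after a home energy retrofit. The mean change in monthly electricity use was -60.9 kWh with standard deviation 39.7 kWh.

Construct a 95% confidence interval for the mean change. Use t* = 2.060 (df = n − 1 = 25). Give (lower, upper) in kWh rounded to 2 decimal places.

(-76.94, -44.86)

This is a matched-pairs design, so SE = s_d/√n = 39.7/√26 = 7.7858.
Margin = 2.060 × 7.7858 = 16.0387; the interval is -60.9 ± 16.0387 = (-76.94, -44.86).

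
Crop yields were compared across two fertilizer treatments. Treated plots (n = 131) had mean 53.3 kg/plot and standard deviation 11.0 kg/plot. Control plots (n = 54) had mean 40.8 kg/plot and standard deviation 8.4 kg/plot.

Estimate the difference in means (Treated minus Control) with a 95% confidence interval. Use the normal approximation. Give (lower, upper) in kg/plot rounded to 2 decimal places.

(9.57, 15.43)

Per-group SEs: s₁/√n₁ = 11.0/√131 = 0.9611, s₂/√n₂ = 8.4/√54 = 1.1431.
Unpooled SE of the difference: √(0.92371321 + 1.30667761) = 1.4934.
Margin of error = z* · SE = 1.960 × 1.4934 = 2.9271.
x̄₁ − x̄₂ = 53.3 − 40.8 = 12.5000.
CI: 12.5000 ± 2.9271 = (9.57, 15.43).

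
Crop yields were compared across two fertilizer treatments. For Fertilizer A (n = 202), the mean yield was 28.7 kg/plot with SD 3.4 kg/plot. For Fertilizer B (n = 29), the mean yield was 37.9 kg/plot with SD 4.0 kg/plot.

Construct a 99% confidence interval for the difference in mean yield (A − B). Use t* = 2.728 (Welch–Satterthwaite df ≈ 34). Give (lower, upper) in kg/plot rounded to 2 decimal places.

(-11.33, -7.07)

SE₁ = s₁/√n₁ = 3.4/√202 = 0.2392; SE₂ = 4.0/√29 = 0.7428.
Independent samples, unequal variances: SE_diff = √(SE₁² + SE₂²) = √(0.05721664 + 0.55175184) = 0.7804.
t* = 2.728, so margin of error = 2.728 × 0.7804 = 2.1289.
Difference in means = 28.7 − 37.9 = -9.2000.
-9.2000 ± 2.1289 → (-11.33, -7.07).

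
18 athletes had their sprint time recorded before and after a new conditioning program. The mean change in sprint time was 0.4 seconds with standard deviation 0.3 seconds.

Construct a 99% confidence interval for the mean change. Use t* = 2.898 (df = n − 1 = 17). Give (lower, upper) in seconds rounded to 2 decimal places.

(0.20, 0.60)

Paired design: SE = s_d/√n = 0.3/√18 = 0.0707.
t* = 2.898; margin of error = 2.898 × 0.0707 = 0.2049.
0.4 ± 0.2049 → (0.20, 0.60).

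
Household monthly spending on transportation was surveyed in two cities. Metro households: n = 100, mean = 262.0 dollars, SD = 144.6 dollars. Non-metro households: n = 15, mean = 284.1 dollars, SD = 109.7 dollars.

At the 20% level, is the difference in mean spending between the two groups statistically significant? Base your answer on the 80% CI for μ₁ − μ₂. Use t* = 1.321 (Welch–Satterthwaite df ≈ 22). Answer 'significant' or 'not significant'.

not significant

Per-group SEs: s₁/√n₁ = 144.6/√100 = 14.4600, s₂/√n₂ = 109.7/√15 = 28.3244.
Unpooled SE of the difference: √(209.0916 + 802.27163536) = 31.8019.
Margin of error = t* · SE = 1.321 × 31.8019 = 42.0103.
x̄₁ − x̄₂ = 262.0 − 284.1 = -22.1000.
CI: -22.1000 ± 42.0103 = (-64.1103, 19.9103).
The interval (-64.1103, 19.9103) contains 0, so the difference is not significant.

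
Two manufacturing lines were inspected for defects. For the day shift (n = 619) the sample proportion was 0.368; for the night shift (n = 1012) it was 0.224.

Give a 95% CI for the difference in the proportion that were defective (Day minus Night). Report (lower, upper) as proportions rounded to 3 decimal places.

The two standard errors are √(0.3680×0.6320/619) = 0.01938 and √(0.2240×0.7760/1012) = 0.01311.
Because the samples are independent, SE_diff = √(0.01938² + 0.01311²) = 0.02340.
Using z* = 1.960 for 95%, ME = 1.960 × 0.02340 = 0.04586.
p̂₁ − p̂₂ = 0.1440; interval 0.1440 ± 0.04586 gives (0.098, 0.190).

(0.098, 0.190)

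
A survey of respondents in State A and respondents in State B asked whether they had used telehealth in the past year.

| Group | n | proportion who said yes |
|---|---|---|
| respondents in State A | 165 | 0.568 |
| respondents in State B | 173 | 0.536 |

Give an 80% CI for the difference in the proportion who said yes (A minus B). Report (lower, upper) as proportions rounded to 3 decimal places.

(-0.037, 0.101)

SE₁ = √(p̂₁(1−p̂₁)/n₁) = √(0.5680·0.4320/165) = 0.03856; SE₂ = √(0.5360·0.4640/173) = 0.03792.
Independent samples: SE of the difference = √(SE₁² + SE₂²) = √(0.0014868736 + 0.0014379264) = 0.05408.
z* for 80% confidence is 1.282, so the margin of error is 1.282 × 0.05408 = 0.06933.
Point estimate p̂₁ − p̂₂ = 0.5680 − 0.5360 = 0.0320.
0.0320 ± 0.06933 → (-0.037, 0.101).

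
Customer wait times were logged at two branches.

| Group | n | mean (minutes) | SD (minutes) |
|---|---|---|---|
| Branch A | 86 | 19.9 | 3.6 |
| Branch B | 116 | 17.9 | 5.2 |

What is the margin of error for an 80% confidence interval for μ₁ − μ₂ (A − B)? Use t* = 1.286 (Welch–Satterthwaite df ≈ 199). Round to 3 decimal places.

0.797

Per-group SEs: s₁/√n₁ = 3.6/√86 = 0.3882, s₂/√n₂ = 5.2/√116 = 0.4828.
Unpooled SE of the difference: √(0.15069924 + 0.23309584) = 0.6195.
Margin of error = t* · SE = 1.286 × 0.6195 = 0.7967.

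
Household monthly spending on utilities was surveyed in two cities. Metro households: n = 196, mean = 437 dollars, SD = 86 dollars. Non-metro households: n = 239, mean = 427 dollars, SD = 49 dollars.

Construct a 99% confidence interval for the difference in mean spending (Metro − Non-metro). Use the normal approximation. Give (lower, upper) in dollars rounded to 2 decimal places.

SE₁ = s₁/√n₁ = 86/√196 = 6.1429; SE₂ = 49/√239 = 3.1695.
Independent samples, unequal variances: SE_diff = √(SE₁² + SE₂²) = √(37.73522041 + 10.04573025) = 6.9124.
z* = 2.576, so margin of error = 2.576 × 6.9124 = 17.8063.
Difference in means = 437 − 427 = 10.0000.
10.0000 ± 17.8063 → (-7.81, 27.81).

(-7.81, 27.81)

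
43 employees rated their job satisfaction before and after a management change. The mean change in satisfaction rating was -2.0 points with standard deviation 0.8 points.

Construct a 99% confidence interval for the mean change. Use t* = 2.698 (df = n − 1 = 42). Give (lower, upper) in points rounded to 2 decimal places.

(-2.33, -1.67)

This is a matched-pairs design, so SE = s_d/√n = 0.8/√43 = 0.1220.
Margin = 2.698 × 0.1220 = 0.3292; the interval is -2.0 ± 0.3292 = (-2.33, -1.67).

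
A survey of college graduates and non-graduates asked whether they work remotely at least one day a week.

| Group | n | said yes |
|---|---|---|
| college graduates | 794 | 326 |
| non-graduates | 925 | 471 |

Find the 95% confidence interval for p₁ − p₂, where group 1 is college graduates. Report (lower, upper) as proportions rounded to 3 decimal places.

First, p̂₁ = 326/794 = 0.4106; p̂₂ = 471/925 = 0.5092.
The two standard errors are √(0.4106×0.5894/794) = 0.01746 and √(0.5092×0.4908/925) = 0.01644.
Because the samples are independent, SE_diff = √(0.01746² + 0.01644²) = 0.02398.
Using z* = 1.960 for 95%, ME = 1.960 × 0.02398 = 0.04700.
p̂₁ − p̂₂ = -0.0986; interval -0.0986 ± 0.04700 gives (-0.146, -0.052).

(-0.146, -0.052)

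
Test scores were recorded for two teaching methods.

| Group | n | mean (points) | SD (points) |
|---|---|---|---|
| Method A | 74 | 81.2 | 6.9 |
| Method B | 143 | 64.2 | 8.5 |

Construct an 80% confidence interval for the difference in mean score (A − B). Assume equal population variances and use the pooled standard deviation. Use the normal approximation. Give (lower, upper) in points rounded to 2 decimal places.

(15.53, 18.47)

s_p = √[((n₁−1)s₁² + (n₂−1)s₂²)/(n₁+n₂−2)] = √[(73·6.9² + 142·8.5²)/215] = 7.9927.
SE = 7.9927·√(1/74 + 1/143) = 1.1446.
With z* = 1.282, margin = 1.282 × 1.1446 = 1.4674.
x̄₁ − x̄₂ = 81.2 − 64.2 = 17.0000; interval 17.0000 ± 1.4674 = (15.53, 18.47).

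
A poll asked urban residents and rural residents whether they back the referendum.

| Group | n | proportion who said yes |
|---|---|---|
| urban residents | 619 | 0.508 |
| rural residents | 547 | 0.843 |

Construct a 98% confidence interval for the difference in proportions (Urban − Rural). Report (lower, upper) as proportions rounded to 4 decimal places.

Each SE is √(p̂(1−p̂)/n): √(0.5080·0.4920/619) = 0.02009 and √(0.8430·0.1570/547) = 0.01555.
SE(p̂₁ − p̂₂) = √(SE₁² + SE₂²) = √(0.0004036081 + 0.0002418025) = 0.02540, since the two samples are independent.
At 98% confidence z* = 2.326; margin = 2.326 × 0.02540 = 0.05908.
The difference is 0.5080 − 0.8430 = -0.3350, so the interval is -0.3350 ± 0.05908 = (-0.3941, -0.2759).

(-0.3941, -0.2759)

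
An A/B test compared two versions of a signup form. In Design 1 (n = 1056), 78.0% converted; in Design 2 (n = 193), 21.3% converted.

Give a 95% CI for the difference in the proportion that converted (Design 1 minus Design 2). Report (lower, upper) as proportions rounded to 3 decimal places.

The two standard errors are √(0.7800×0.2200/1056) = 0.01275 and √(0.2130×0.7870/193) = 0.02947.
Because the samples are independent, SE_diff = √(0.01275² + 0.02947²) = 0.03211.
Using z* = 1.960 for 95%, ME = 1.960 × 0.03211 = 0.06294.
p̂₁ − p̂₂ = 0.5670; interval 0.5670 ± 0.06294 gives (0.504, 0.630).

(0.504, 0.630)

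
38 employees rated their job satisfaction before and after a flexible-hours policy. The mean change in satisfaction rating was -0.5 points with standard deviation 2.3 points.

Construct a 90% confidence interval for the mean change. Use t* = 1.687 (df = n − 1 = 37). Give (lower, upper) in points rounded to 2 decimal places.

(-1.13, 0.13)

Paired design: SE = s_d/√n = 2.3/√38 = 0.3731.
t* = 1.687; margin of error = 1.687 × 0.3731 = 0.6294.
-0.5 ± 0.6294 → (-1.13, 0.13).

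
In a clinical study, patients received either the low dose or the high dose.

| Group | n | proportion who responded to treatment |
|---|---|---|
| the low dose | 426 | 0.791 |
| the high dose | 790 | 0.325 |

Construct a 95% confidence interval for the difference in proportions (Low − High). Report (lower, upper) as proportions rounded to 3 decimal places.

(0.415, 0.517)

The two standard errors are √(0.7910×0.2090/426) = 0.01970 and √(0.3250×0.6750/790) = 0.01666.
Because the samples are independent, SE_diff = √(0.01970² + 0.01666²) = 0.02580.
Using z* = 1.960 for 95%, ME = 1.960 × 0.02580 = 0.05057.
p̂₁ − p̂₂ = 0.4660; interval 0.4660 ± 0.05057 gives (0.415, 0.517).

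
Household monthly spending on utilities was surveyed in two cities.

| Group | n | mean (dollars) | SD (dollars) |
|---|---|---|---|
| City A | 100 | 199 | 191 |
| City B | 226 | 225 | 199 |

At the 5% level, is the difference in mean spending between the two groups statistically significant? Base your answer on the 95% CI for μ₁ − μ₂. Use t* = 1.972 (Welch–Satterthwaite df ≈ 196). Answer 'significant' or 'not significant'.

not significant

Standard errors of each mean: 191/√100 = 19.1000 and 199/√226 = 13.2373.
SE(x̄₁ − x̄₂) = √(19.1000² + 13.2373²) = 23.2387 for independent samples with unequal variances.
With t* = 1.972, the margin is 1.972 × 23.2387 = 45.8267.
x̄₁ − x̄₂ = 199 − 225 = -26.0000; the interval is -26.0000 ± 45.8267 = (-71.8267, 19.8267).
The interval (-71.8267, 19.8267) contains 0, so the difference is not significant.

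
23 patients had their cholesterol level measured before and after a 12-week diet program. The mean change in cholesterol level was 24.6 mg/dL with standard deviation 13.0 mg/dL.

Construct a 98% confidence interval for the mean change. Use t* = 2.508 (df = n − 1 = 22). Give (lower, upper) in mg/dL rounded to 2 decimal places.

This is a matched-pairs design, so SE = s_d/√n = 13.0/√23 = 2.7107.
Margin = 2.508 × 2.7107 = 6.7984; the interval is 24.6 ± 6.7984 = (17.80, 31.40).

(17.80, 31.40)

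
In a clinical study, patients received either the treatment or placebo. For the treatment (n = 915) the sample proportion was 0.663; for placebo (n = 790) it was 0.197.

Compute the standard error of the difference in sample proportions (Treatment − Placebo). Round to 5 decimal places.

0.02108

The two standard errors are √(0.6630×0.3370/915) = 0.01563 and √(0.1970×0.8030/790) = 0.01415.
Because the samples are independent, SE_diff = √(0.01563² + 0.01415²) = 0.02108.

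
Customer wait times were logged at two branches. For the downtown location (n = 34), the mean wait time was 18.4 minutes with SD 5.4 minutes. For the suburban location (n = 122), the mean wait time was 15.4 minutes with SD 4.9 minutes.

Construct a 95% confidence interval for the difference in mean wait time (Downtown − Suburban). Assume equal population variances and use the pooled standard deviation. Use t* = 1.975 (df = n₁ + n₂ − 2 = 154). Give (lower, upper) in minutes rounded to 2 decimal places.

(1.08, 4.92)

s_p = √[((n₁−1)s₁² + (n₂−1)s₂²)/(n₁+n₂−2)] = √[(33·5.4² + 121·4.9²)/154] = 5.0113.
SE = 5.0113·√(1/34 + 1/122) = 0.9718.
With t* = 1.975, margin = 1.975 × 0.9718 = 1.9193.
x̄₁ − x̄₂ = 18.4 − 15.4 = 3.0000; interval 3.0000 ± 1.9193 = (1.08, 4.92).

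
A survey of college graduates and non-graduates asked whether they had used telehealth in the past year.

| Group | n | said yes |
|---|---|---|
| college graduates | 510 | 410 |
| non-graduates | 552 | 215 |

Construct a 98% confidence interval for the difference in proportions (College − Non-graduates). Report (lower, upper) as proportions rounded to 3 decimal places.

(0.351, 0.478)

First, p̂₁ = 410/510 = 0.8039; p̂₂ = 215/552 = 0.3895.
The two standard errors are √(0.8039×0.1961/510) = 0.01758 and √(0.3895×0.6105/552) = 0.02076.
Because the samples are independent, SE_diff = √(0.01758² + 0.02076²) = 0.02720.
Using z* = 2.326 for 98%, ME = 2.326 × 0.02720 = 0.06327.
p̂₁ − p̂₂ = 0.4144; interval 0.4144 ± 0.06327 gives (0.351, 0.478).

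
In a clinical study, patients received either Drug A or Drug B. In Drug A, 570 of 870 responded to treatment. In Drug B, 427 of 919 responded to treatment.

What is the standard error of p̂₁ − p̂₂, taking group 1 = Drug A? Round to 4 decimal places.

0.0230

p̂₁ = 570/870 = 0.6552 and p̂₂ = 427/919 = 0.4646.
SE₁ = √(p̂₁(1−p̂₁)/n₁) = √(0.6552·0.3448/870) = 0.01611; SE₂ = √(0.4646·0.5354/919) = 0.01645.
Independent samples: SE of the difference = √(SE₁² + SE₂²) = √(0.0002595321 + 0.0002706025) = 0.02302.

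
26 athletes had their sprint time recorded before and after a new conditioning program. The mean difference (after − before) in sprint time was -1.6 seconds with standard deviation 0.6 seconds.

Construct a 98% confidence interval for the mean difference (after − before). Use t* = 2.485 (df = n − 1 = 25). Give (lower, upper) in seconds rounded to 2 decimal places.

(-1.89, -1.31)

This is a matched-pairs design, so SE = s_d/√n = 0.6/√26 = 0.1177.
Margin = 2.485 × 0.1177 = 0.2925; the interval is -1.6 ± 0.2925 = (-1.89, -1.31).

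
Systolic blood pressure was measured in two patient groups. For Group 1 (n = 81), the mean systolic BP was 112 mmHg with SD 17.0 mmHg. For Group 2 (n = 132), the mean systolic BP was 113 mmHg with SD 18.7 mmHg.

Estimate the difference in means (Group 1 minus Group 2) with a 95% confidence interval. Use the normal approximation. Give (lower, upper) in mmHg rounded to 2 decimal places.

Per-group SEs: s₁/√n₁ = 17.0/√81 = 1.8889, s₂/√n₂ = 18.7/√132 = 1.6276.
Unpooled SE of the difference: √(3.56794321 + 2.64908176) = 2.4934.
Margin of error = z* · SE = 1.960 × 2.4934 = 4.8871.
x̄₁ − x̄₂ = 112 − 113 = -1.0000.
CI: -1.0000 ± 4.8871 = (-5.89, 3.89).

(-5.89, 3.89)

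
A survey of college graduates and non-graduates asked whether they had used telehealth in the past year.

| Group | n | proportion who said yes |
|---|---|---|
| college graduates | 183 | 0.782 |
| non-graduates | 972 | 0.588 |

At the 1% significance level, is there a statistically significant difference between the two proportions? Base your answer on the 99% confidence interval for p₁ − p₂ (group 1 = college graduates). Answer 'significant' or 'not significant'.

significant

SE₁ = √(p̂₁(1−p̂₁)/n₁) = √(0.7820·0.2180/183) = 0.03052; SE₂ = √(0.5880·0.4120/972) = 0.01579.
Independent samples: SE of the difference = √(SE₁² + SE₂²) = √(0.0009314704 + 0.0002493241) = 0.03436.
z* for 99% confidence is 2.576, so the margin of error is 2.576 × 0.03436 = 0.08851.
Point estimate p̂₁ − p̂₂ = 0.7820 − 0.5880 = 0.1940.
0.1940 ± 0.08851 → (0.10549, 0.28251).
The interval (0.10549, 0.28251) does not contain 0, so the difference is significant.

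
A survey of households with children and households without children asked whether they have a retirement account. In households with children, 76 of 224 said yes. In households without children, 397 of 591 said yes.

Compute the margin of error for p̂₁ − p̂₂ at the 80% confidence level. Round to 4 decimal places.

First, p̂₁ = 76/224 = 0.3393; p̂₂ = 397/591 = 0.6717.
The two standard errors are √(0.3393×0.6607/224) = 0.03164 and √(0.6717×0.3283/591) = 0.01932.
Because the samples are independent, SE_diff = √(0.03164² + 0.01932²) = 0.03707.
Using z* = 1.282 for 80%, ME = 1.282 × 0.03707 = 0.04752.

0.0475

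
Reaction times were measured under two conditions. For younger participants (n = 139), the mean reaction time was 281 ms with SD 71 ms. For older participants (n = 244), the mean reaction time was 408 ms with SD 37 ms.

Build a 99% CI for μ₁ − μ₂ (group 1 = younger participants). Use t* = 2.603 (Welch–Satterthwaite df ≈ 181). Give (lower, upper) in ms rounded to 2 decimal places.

(-143.84, -110.16)

Standard errors of each mean: 71/√139 = 6.0221 and 37/√244 = 2.3687.
SE(x̄₁ − x̄₂) = √(6.0221² + 2.3687²) = 6.4712 for independent samples with unequal variances.
With t* = 2.603, the margin is 2.603 × 6.4712 = 16.8445.
x̄₁ − x̄₂ = 281 − 408 = -127.0000; the interval is -127.0000 ± 16.8445 = (-143.84, -110.16).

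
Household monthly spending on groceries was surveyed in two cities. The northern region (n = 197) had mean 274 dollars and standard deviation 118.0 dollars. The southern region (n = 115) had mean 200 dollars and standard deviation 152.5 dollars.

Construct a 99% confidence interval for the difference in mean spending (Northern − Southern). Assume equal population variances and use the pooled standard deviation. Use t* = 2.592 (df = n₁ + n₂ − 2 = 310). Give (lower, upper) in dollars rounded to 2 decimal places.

(33.93, 114.07)

Pooled variance s_p² = [196·118.0² + 114·152.5²] / (197+115−2) = 17355.8597, so s_p = 131.7416.
SE_diff = s_p·√(1/n₁ + 1/n₂) = 131.7416·√(1/197 + 1/115) = 15.4603.
t* = 2.592; margin = 2.592 × 15.4603 = 40.0731.
Difference = 274 − 200 = 74.0000.
74.0000 ± 40.0731 → (33.93, 114.07).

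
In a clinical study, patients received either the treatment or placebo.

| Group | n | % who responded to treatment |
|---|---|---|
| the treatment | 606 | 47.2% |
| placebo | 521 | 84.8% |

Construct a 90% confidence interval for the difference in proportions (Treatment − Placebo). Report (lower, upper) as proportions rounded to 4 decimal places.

The two standard errors are √(0.4720×0.5280/606) = 0.02028 and √(0.8480×0.1520/521) = 0.01573.
Because the samples are independent, SE_diff = √(0.02028² + 0.01573²) = 0.02567.
Using z* = 1.645 for 90%, ME = 1.645 × 0.02567 = 0.04223.
p̂₁ − p̂₂ = -0.3760; interval -0.3760 ± 0.04223 gives (-0.4182, -0.3338).

(-0.4182, -0.3338)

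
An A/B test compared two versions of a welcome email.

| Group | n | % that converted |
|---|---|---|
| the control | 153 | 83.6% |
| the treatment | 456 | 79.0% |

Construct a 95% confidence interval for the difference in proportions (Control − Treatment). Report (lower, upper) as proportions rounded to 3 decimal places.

The two standard errors are √(0.8360×0.1640/153) = 0.02994 and √(0.7900×0.2100/456) = 0.01907.
Because the samples are independent, SE_diff = √(0.02994² + 0.01907²) = 0.03550.
Using z* = 1.960 for 95%, ME = 1.960 × 0.03550 = 0.06958.
p̂₁ − p̂₂ = 0.0460; interval 0.0460 ± 0.06958 gives (-0.024, 0.116).

(-0.024, 0.116)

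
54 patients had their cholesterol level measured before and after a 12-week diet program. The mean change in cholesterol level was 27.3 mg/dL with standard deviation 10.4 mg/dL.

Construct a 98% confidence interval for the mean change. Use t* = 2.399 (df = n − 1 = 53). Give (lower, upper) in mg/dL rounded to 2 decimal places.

This is a matched-pairs design, so SE = s_d/√n = 10.4/√54 = 1.4153.
Margin = 2.399 × 1.4153 = 3.3953; the interval is 27.3 ± 3.3953 = (23.90, 30.70).

(23.90, 30.70)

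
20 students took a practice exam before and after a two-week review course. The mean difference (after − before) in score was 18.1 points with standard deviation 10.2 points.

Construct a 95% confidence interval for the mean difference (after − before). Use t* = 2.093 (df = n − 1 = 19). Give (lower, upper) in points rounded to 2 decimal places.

(13.33, 22.87)

This is a matched-pairs design, so SE = s_d/√n = 10.2/√20 = 2.2808.
Margin = 2.093 × 2.2808 = 4.7737; the interval is 18.1 ± 4.7737 = (13.33, 22.87).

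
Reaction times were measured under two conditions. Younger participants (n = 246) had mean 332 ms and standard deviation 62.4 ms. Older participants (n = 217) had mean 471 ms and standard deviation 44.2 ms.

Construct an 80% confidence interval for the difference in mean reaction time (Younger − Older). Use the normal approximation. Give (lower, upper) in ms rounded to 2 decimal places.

Per-group SEs: s₁/√n₁ = 62.4/√246 = 3.9785, s₂/√n₂ = 44.2/√217 = 3.0005.
Unpooled SE of the difference: √(15.82846225 + 9.00300025) = 4.9831.
Margin of error = z* · SE = 1.282 × 4.9831 = 6.3883.
x̄₁ − x̄₂ = 332 − 471 = -139.0000.
CI: -139.0000 ± 6.3883 = (-145.39, -132.61).

(-145.39, -132.61)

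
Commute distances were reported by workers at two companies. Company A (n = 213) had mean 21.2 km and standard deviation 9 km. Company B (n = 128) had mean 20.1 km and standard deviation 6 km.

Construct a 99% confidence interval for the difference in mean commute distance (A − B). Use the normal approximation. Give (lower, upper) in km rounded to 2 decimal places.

SE₁ = s₁/√n₁ = 9/√213 = 0.6167; SE₂ = 6/√128 = 0.5303.
Independent samples, unequal variances: SE_diff = √(SE₁² + SE₂²) = √(0.38031889 + 0.28121809) = 0.8133.
z* = 2.576, so margin of error = 2.576 × 0.8133 = 2.0951.
Difference in means = 21.2 − 20.1 = 1.1000.
1.1000 ± 2.0951 → (-1.00, 3.20).

(-1.00, 3.20)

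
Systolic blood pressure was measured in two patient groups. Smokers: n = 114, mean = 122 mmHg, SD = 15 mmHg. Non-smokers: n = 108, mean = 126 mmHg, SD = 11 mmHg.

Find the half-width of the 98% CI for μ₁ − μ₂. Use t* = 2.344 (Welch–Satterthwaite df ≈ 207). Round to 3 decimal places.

SE₁ = s₁/√n₁ = 15/√114 = 1.4049; SE₂ = 11/√108 = 1.0585.
Independent samples, unequal variances: SE_diff = √(SE₁² + SE₂²) = √(1.97374401 + 1.12042225) = 1.7590.
t* = 2.344, so margin of error = 2.344 × 1.7590 = 4.1231.

4.123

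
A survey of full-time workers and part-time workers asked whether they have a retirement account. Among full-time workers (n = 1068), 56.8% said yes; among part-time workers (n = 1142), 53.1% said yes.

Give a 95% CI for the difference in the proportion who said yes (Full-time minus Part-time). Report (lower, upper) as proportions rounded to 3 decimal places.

(-0.004, 0.078)

The two standard errors are √(0.5680×0.4320/1068) = 0.01516 and √(0.5310×0.4690/1142) = 0.01477.
Because the samples are independent, SE_diff = √(0.01516² + 0.01477²) = 0.02117.
Using z* = 1.960 for 95%, ME = 1.960 × 0.02117 = 0.04149.
p̂₁ − p̂₂ = 0.0370; interval 0.0370 ± 0.04149 gives (-0.004, 0.078).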